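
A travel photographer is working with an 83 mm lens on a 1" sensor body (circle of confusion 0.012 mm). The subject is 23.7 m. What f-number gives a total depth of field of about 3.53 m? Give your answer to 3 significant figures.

f/1.80

Write h = H − f = f²/(N·c). The thin-lens limits are Dn = s·h/(h + (s−f)) and Df = s·h/(h − (s−f)), so DoF = Df − Dn = 2·s·(s−f)·h / (h² − (s−f)²).
That is a quadratic in h: DoF·h² − 2·s·(s−f)·h − DoF·(s−f)² = 0 ⇒ h = (s−f)·(s + √(s² + DoF²)) / DoF = 23617 × (23700 + √(23700² + 3530²)) / 3530 = 23617 × (23700 + 23961.4) / 3530 ≈ 318873 mm.
Then N = f²/(c·h) = 83² / (0.012 × 318873) = 6889 / 3826.5 ≈ 1.80.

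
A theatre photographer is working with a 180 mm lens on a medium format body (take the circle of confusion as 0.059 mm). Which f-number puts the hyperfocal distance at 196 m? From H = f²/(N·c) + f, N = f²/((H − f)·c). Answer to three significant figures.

f/2.80

Rearrange H = f²/(N·c) + f for N: N = f² / ((H − f)·c).
N = 180² / ((196000 − 180) × 0.059) = 32400 / 11553 ≈ 2.80.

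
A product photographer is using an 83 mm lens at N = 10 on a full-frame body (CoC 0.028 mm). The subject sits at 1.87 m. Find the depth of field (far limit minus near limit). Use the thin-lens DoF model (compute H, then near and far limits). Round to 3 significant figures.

Hyperfocal distance H = f²/(N·c) + f = 83²/(10 × 0.028) + 83 = 6889/0.28 + 83 ≈ 24686.6 mm ≈ 24.69 m.
Near limit Dn = s·(H − f)/(H + s − 2f) = 1870 × (24686.6 − 83) / (24686.6 + 1870 − 2 × 83) = 1870 × 24603.6 / 26390.6 ≈ 1743.38 mm.
Far limit Df = s·(H − f)/(H − s) = 1870 × (24686.6 − 83) / (24686.6 − 1870) = 1870 × 24603.6 / 22816.6 ≈ 2016.46 mm.
Depth of field = Df − Dn = 2016.46 − 1743.38 ≈ 273.08 mm.

273 mm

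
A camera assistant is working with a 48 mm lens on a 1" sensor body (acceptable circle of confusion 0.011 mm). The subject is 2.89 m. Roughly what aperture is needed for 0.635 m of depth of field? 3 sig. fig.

f/8

Write h = H − f = f²/(N·c). The thin-lens limits are Dn = s·h/(h + (s−f)) and Df = s·h/(h − (s−f)), so DoF = Df − Dn = 2·s·(s−f)·h / (h² − (s−f)²).
That is a quadratic in h: DoF·h² − 2·s·(s−f)·h − DoF·(s−f)² = 0 ⇒ h = (s−f)·(s + √(s² + DoF²)) / DoF = 2842 × (2890 + √(2890² + 635²)) / 635 = 2842 × (2890 + 2958.94) / 635 ≈ 26177 mm.
Then N = f²/(c·h) = 48² / (0.011 × 26177) = 2304 / 287.95 ≈ 8.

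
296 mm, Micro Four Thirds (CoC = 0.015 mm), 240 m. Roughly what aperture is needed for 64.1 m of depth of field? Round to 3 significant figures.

f/3.20

Write h = H − f = f²/(N·c). The thin-lens limits are Dn = s·h/(h + (s−f)) and Df = s·h/(h − (s−f)), so DoF = Df − Dn = 2·s·(s−f)·h / (h² − (s−f)²).
That is a quadratic in h: DoF·h² − 2·s·(s−f)·h − DoF·(s−f)² = 0 ⇒ h = (s−f)·(s + √(s² + DoF²)) / DoF = 239704 × (240000 + √(240000² + 64100²)) / 64100 = 239704 × (240000 + 248413) / 64100 ≈ 1826434 mm.
Then N = f²/(c·h) = 296² / (0.015 × 1826434) = 87616 / 27397 ≈ 3.20.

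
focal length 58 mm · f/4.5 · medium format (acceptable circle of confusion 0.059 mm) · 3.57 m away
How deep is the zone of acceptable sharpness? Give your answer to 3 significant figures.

Hyperfocal distance H = f²/(N·c) + f = 58²/(4.5 × 0.059) + 58 = 3364/0.2655 + 58 ≈ 12728.4 mm ≈ 12.73 m.
Near limit Dn = s·(H − f)/(H + s − 2f) = 3570 × (12728.4 − 58) / (12728.4 + 3570 − 2 × 58) = 3570 × 12670.4 / 16182.4 ≈ 2795.2 mm.
Far limit Df = s·(H − f)/(H − s) = 3570 × (12728.4 − 58) / (12728.4 − 3570) = 3570 × 12670.4 / 9158.4 ≈ 4939.0 mm.
Depth of field = Df − Dn = 4939.0 − 2795.2 ≈ 2143.8 mm ≈ 2.14 m.

2.14 m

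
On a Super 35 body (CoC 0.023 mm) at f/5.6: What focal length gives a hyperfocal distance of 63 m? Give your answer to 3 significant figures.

90.0 mm

From H = f²/(N·c) + f, with f ≪ H: f ≈ √(H·N·c) = √(63000 × 5.6 × 0.023) = √8114.4 ≈ 90.08 mm.
Exact: f² + N·c·f − N·c·H = 0 ⇒ f = (−N·c + √((N·c)² + 4·N·c·H))/2 = (−0.1288 + √32458)/2 ≈ 90.016 mm ≈ 90.0 mm.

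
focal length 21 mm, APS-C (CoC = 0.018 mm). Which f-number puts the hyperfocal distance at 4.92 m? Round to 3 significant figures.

Rearrange H = f²/(N·c) + f for N: N = f² / ((H − f)·c).
N = 21² / ((4920 − 21) × 0.018) = 441 / 88.18 ≈ 5.

f/5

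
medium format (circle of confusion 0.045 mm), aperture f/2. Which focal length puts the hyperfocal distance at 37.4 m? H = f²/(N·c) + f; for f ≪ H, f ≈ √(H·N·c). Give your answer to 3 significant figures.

58.0 mm

From H = f²/(N·c) + f, with f ≪ H: f ≈ √(H·N·c) = √(37400 × 2 × 0.045) = √3366.0 ≈ 58.02 mm.
The +f correction barely moves this — solving exactly, f² + N·c·f − N·c·H = 0 ⇒ f = (−N·c + √((N·c)² + 4·N·c·H))/2 = (−0.09 + √13464)/2 ≈ 57.972 mm, so f ≈ 58.0 mm.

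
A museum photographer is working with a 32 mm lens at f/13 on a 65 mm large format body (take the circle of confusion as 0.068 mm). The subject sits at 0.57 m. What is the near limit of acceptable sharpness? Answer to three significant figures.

389 mm

Hyperfocal distance H = f²/(N·c) + f = 32²/(13 × 0.068) + 32 = 1024/0.884 + 32 ≈ 1190.4 mm ≈ 1.190 m.
Near limit Dn = s·(H − f)/(H + s − 2f) = 570 × (1190.4 − 32) / (1190.4 + 570 − 2 × 32) = 570 × 1158.4 / 1696.4 ≈ 389.23 mm.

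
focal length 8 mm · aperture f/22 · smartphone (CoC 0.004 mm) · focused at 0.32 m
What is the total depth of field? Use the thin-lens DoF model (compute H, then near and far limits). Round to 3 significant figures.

Hyperfocal distance H = f²/(N·c) + f = 8²/(22 × 0.004) + 8 = 64/0.088 + 8 ≈ 735.3 mm ≈ 0.735 m.
Near limit Dn = s·(H − f)/(H + s − 2f) = 320 × (735.3 − 8) / (735.3 + 320 − 2 × 8) = 320 × 727.3 / 1039.3 ≈ 223.93 mm.
Far limit Df = s·(H − f)/(H − s) = 320 × (735.3 − 8) / (735.3 − 320) = 320 × 727.3 / 415.3 ≈ 560.42 mm.
Depth of field = Df − Dn = 560.42 − 223.93 ≈ 336.49 mm.

336 mm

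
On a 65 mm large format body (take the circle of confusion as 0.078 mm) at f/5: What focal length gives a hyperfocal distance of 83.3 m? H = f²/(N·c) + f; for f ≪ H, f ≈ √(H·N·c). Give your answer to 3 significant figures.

From H = f²/(N·c) + f, with f ≪ H: f ≈ √(H·N·c) = √(83300 × 5 × 0.078) = √32487 ≈ 180.2 mm.
The +f correction barely moves this — solving exactly, f² + N·c·f − N·c·H = 0 ⇒ f = (−N·c + √((N·c)² + 4·N·c·H))/2 = (−0.39 + √129948)/2 ≈ 180.05 mm, so f ≈ 180 mm.

180 mm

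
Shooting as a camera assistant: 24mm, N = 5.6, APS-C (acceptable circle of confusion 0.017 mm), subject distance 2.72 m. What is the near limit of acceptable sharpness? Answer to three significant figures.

1.88 m

Hyperfocal distance H = f²/(N·c) + f = 24²/(5.6 × 0.017) + 24 = 576/0.0952 + 24 ≈ 6074.4 mm ≈ 6.074 m.
Near limit Dn = s·(H − f)/(H + s − 2f) = 2720 × (6074.4 − 24) / (6074.4 + 2720 − 2 × 24) = 2720 × 6050.4 / 8746.4 ≈ 1881.6 mm ≈ 1.88 m.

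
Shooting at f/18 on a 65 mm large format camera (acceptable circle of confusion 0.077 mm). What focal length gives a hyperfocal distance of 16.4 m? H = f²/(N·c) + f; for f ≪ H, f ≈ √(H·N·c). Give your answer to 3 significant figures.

150 mm

From H = f²/(N·c) + f, with f ≪ H: f ≈ √(H·N·c) = √(16400 × 18 × 0.077) = √22730 ≈ 150.8 mm.
Exact: f² + N·c·f − N·c·H = 0 ⇒ f = (−N·c + √((N·c)² + 4·N·c·H))/2 = (−1.386 + √90924)/2 ≈ 150.07 mm ≈ 150 mm.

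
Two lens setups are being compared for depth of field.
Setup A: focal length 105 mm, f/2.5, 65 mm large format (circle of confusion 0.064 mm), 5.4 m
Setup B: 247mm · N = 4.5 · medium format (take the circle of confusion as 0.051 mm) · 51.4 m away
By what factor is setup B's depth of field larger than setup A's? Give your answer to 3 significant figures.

Setup A: H = 105²/(2.5×0.064) + 105 ≈ 69011.2 mm; DoF = Df − Dn = 5849.50 − 5014.66 ≈ 834.84 mm.
Setup B: H = 247²/(4.5×0.051) + 247 ≈ 266081.4 mm; DoF = Df − Dn = 63647 − 43105 ≈ 20542 mm.
Ratio = 20542 / 834.84 ≈ 24.6.

24.6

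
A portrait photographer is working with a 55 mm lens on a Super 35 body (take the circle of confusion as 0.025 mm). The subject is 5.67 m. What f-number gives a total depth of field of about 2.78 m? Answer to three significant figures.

f/5

Write h = H − f = f²/(N·c). The thin-lens limits are Dn = s·h/(h + (s−f)) and Df = s·h/(h − (s−f)), so DoF = Df − Dn = 2·s·(s−f)·h / (h² − (s−f)²).
That is a quadratic in h: DoF·h² − 2·s·(s−f)·h − DoF·(s−f)² = 0 ⇒ h = (s−f)·(s + √(s² + DoF²)) / DoF = 5615 × (5670 + √(5670² + 2780²)) / 2780 = 5615 × (5670 + 6314.85) / 2780 ≈ 24207 mm.
Then N = f²/(c·h) = 55² / (0.025 × 24207) = 3025 / 605.17 ≈ 5.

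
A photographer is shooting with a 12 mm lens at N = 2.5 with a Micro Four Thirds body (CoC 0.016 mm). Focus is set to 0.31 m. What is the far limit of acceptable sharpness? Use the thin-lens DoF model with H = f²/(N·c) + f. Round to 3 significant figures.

Hyperfocal distance H = f²/(N·c) + f = 12²/(2.5 × 0.016) + 12 = 144/0.04 + 12 ≈ 3612.0 mm ≈ 3.612 m.
Far limit Df = s·(H − f)/(H − s) = 310 × (3612.0 − 12) / (3612.0 − 310) = 310 × 3600.0 / 3302.0 ≈ 337.98 mm.

338 mm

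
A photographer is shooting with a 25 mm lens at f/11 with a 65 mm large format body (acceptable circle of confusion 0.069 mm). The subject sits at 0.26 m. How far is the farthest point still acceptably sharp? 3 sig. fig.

364 mm

Hyperfocal distance H = f²/(N·c) + f = 25²/(11 × 0.069) + 25 = 625/0.759 + 25 ≈ 848.5 mm ≈ 0.848 m.
Far limit Df = s·(H − f)/(H − s) = 260 × (848.5 − 25) / (848.5 − 260) = 260 × 823.5 / 588.5 ≈ 363.83 mm.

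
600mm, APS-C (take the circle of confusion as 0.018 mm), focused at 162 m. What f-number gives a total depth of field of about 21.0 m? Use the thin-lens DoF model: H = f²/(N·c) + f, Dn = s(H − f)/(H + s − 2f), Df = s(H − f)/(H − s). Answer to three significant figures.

f/8

Write h = H − f = f²/(N·c). The thin-lens limits are Dn = s·h/(h + (s−f)) and Df = s·h/(h − (s−f)), so DoF = Df − Dn = 2·s·(s−f)·h / (h² − (s−f)²).
That is a quadratic in h: DoF·h² − 2·s·(s−f)·h − DoF·(s−f)² = 0 ⇒ h = (s−f)·(s + √(s² + DoF²)) / DoF = 161400 × (162000 + √(162000² + 21000²)) / 21000 = 161400 × (162000 + 163355) / 21000 ≈ 2500589 mm.
Then N = f²/(c·h) = 600² / (0.018 × 2500589) = 360000 / 45011 ≈ 8.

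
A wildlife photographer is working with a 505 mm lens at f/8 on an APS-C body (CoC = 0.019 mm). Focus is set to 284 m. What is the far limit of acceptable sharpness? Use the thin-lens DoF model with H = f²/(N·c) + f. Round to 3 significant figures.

342 m

Hyperfocal distance H = f²/(N·c) + f = 505²/(8 × 0.019) + 505 = 255025/0.152 + 505 ≈ 1678301.1 mm ≈ 1678 m.
Far limit Df = s·(H − f)/(H − s) = 284000 × (1678301.1 − 505) / (1678301.1 − 284000) = 284000 × 1677796.1 / 1394301.1 ≈ 341744 mm ≈ 342 m.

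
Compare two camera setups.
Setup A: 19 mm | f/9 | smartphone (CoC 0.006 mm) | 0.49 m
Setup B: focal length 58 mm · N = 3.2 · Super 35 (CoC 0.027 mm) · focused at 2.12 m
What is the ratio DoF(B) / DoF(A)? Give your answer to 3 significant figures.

Setup A: H = 19²/(9×0.006) + 19 ≈ 6704.2 mm; DoF = Df − Dn = 527.139 − 457.750 ≈ 69.389 mm.
Setup B: H = 58²/(3.2×0.027) + 58 ≈ 38993.2 mm; DoF = Df − Dn = 2238.55 − 2013.37 ≈ 225.18 mm.
Ratio = 225.18 / 69.389 ≈ 3.25.

3.25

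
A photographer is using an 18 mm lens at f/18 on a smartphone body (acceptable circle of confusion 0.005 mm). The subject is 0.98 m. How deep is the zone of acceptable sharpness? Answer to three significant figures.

0.564 m

Hyperfocal distance H = f²/(N·c) + f = 18²/(18 × 0.005) + 18 = 324/0.09 + 18 ≈ 3618.0 mm ≈ 3.618 m.
Near limit Dn = s·(H − f)/(H + s − 2f) = 980 × (3618.0 − 18) / (3618.0 + 980 − 2 × 18) = 980 × 3600.0 / 4562.0 ≈ 773.35 mm.
Far limit Df = s·(H − f)/(H − s) = 980 × (3618.0 − 18) / (3618.0 − 980) = 980 × 3600.0 / 2638.0 ≈ 1337.38 mm.
Depth of field = Df − Dn = 1337.38 − 773.35 ≈ 564.03 mm ≈ 0.564 m.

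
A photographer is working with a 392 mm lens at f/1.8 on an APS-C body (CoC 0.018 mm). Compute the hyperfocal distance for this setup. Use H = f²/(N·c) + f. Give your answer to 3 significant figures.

Hyperfocal distance H = f²/(N·c) + f = 392²/(1.8 × 0.018) + 392 = 153664/0.0324 + 392 ≈ 4743108.0 mm ≈ 4740 m.

4740 m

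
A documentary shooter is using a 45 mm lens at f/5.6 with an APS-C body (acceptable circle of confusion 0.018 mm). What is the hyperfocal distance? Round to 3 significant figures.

20.1 m

Hyperfocal distance H = f²/(N·c) + f = 45²/(5.6 × 0.018) + 45 = 2025/0.1008 + 45 ≈ 20134.3 mm ≈ 20.1 m.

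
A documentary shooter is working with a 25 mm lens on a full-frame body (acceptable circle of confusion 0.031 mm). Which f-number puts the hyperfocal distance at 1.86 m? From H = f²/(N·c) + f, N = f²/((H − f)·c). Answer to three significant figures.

f/11

Rearrange H = f²/(N·c) + f for N: N = f² / ((H − f)·c).
N = 25² / ((1860 − 25) × 0.031) = 625 / 56.88 ≈ 11.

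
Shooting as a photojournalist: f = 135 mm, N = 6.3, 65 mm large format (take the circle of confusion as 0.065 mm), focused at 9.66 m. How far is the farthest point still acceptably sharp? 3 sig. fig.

Hyperfocal distance H = f²/(N·c) + f = 135²/(6.3 × 0.065) + 135 = 18225/0.4095 + 135 ≈ 44640.5 mm ≈ 44.64 m.
Far limit Df = s·(H − f)/(H − s) = 9660 × (44640.5 − 135) / (44640.5 − 9660) = 9660 × 44505.5 / 34980.5 ≈ 12290 mm ≈ 12.3 m.

12.3 m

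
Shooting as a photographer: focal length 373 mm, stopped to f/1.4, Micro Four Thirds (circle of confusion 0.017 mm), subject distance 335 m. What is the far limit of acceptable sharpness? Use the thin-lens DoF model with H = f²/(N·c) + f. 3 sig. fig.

355 m

Hyperfocal distance H = f²/(N·c) + f = 373²/(1.4 × 0.017) + 373 = 139129/0.0238 + 373 ≈ 5846129.3 mm ≈ 5846 m.
Far limit Df = s·(H − f)/(H − s) = 335000 × (5846129.3 − 373) / (5846129.3 − 335000) = 335000 × 5845756.3 / 5511129.3 ≈ 355341 mm ≈ 355 m.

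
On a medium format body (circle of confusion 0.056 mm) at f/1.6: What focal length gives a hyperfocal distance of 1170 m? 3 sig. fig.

From H = f²/(N·c) + f, with f ≪ H: f ≈ √(H·N·c) = √(1170000 × 1.6 × 0.056) = √104832 ≈ 323.8 mm.
The +f correction barely moves this — solving exactly, f² + N·c·f − N·c·H = 0 ⇒ f = (−N·c + √((N·c)² + 4·N·c·H))/2 = (−0.0896 + √419328)/2 ≈ 323.73 mm, so f ≈ 324 mm.

324 mm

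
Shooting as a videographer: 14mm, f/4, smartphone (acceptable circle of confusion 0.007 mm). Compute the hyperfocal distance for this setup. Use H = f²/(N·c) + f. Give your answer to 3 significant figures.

7.01 m

Hyperfocal distance H = f²/(N·c) + f = 14²/(4 × 0.007) + 14 = 196/0.028 + 14 ≈ 7014.0 mm ≈ 7.01 m.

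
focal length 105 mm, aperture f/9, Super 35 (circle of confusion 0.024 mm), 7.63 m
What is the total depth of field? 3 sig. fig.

2.30 m

Hyperfocal distance H = f²/(N·c) + f = 105²/(9 × 0.024) + 105 = 11025/0.216 + 105 ≈ 51146.7 mm ≈ 51.15 m.
Near limit Dn = s·(H − f)/(H + s − 2f) = 7630 × (51146.7 − 105) / (51146.7 + 7630 − 2 × 105) = 7630 × 51041.7 / 58566.7 ≈ 6649.7 mm.
Far limit Df = s·(H − f)/(H − s) = 7630 × (51146.7 − 105) / (51146.7 − 7630) = 7630 × 51041.7 / 43516.7 ≈ 8949.4 mm.
Depth of field = Df − Dn = 8949.4 − 6649.7 ≈ 2299.7 mm ≈ 2.30 m.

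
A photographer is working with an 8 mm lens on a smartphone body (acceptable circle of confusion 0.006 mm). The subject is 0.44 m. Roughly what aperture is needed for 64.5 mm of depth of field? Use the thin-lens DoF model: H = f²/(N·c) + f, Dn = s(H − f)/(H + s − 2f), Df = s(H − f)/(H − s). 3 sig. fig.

Write h = H − f = f²/(N·c). The thin-lens limits are Dn = s·h/(h + (s−f)) and Df = s·h/(h − (s−f)), so DoF = Df − Dn = 2·s·(s−f)·h / (h² − (s−f)²).
That is a quadratic in h: DoF·h² − 2·s·(s−f)·h − DoF·(s−f)² = 0 ⇒ h = (s−f)·(s + √(s² + DoF²)) / DoF = 432 × (440 + √(440² + 64.5²)) / 64.5 = 432 × (440 + 444.702) / 64.5 ≈ 5925.4 mm.
Then N = f²/(c·h) = 8² / (0.006 × 5925.4) = 64 / 35.553 ≈ 1.80.

f/1.80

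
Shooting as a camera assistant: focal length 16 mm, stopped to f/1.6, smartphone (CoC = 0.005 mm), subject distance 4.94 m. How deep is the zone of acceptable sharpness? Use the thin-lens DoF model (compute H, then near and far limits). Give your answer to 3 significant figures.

Hyperfocal distance H = f²/(N·c) + f = 16²/(1.6 × 0.005) + 16 = 256/0.008 + 16 ≈ 32016.0 mm ≈ 32.02 m.
Near limit Dn = s·(H − f)/(H + s − 2f) = 4940 × (32016.0 − 16) / (32016.0 + 4940 − 2 × 16) = 4940 × 32000.0 / 36924.0 ≈ 4281.2 mm.
Far limit Df = s·(H − f)/(H − s) = 4940 × (32016.0 − 16) / (32016.0 − 4940) = 4940 × 32000.0 / 27076.0 ≈ 5838.4 mm.
Depth of field = Df − Dn = 5838.4 − 4281.2 ≈ 1557.2 mm ≈ 1.56 m.

1.56 m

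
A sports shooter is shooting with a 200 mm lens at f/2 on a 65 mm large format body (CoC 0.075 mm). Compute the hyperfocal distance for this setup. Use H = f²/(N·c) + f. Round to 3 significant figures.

Hyperfocal distance H = f²/(N·c) + f = 200²/(2 × 0.075) + 200 = 40000/0.15 + 200 ≈ 266866.7 mm ≈ 267 m.

267 m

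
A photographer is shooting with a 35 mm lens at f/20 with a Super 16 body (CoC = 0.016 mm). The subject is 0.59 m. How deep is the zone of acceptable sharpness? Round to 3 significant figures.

175 mm

Hyperfocal distance H = f²/(N·c) + f = 35²/(20 × 0.016) + 35 = 1225/0.32 + 35 ≈ 3863.1 mm ≈ 3.863 m.
Near limit Dn = s·(H − f)/(H + s − 2f) = 590 × (3863.1 − 35) / (3863.1 + 590 − 2 × 35) = 590 × 3828.1 / 4383.1 ≈ 515.29 mm.
Far limit Df = s·(H − f)/(H − s) = 590 × (3863.1 − 35) / (3863.1 − 590) = 590 × 3828.1 / 3273.1 ≈ 690.04 mm.
Depth of field = Df − Dn = 690.04 − 515.29 ≈ 174.75 mm.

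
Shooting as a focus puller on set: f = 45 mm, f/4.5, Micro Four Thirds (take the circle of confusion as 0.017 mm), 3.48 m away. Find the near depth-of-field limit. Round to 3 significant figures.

Hyperfocal distance H = f²/(N·c) + f = 45²/(4.5 × 0.017) + 45 = 2025/0.0765 + 45 ≈ 26515.6 mm ≈ 26.52 m.
Near limit Dn = s·(H − f)/(H + s − 2f) = 3480 × (26515.6 − 45) / (26515.6 + 3480 − 2 × 45) = 3480 × 26470.6 / 29905.6 ≈ 3080.3 mm ≈ 3.08 m.

3.08 m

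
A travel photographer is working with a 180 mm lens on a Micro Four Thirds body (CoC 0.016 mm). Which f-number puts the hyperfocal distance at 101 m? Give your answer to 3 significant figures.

f/20.1

Rearrange H = f²/(N·c) + f for N: N = f² / ((H − f)·c).
N = 180² / ((101000 − 180) × 0.016) = 32400 / 1613 ≈ 20.1.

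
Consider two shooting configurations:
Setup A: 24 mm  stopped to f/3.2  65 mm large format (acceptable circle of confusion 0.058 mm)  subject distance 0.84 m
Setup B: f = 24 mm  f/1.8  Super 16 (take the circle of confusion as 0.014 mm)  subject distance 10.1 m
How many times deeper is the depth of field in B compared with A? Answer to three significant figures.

Setup A: H = 24²/(3.2×0.058) + 24 ≈ 3127.4 mm; DoF = Df − Dn = 1139.65 − 665.12 ≈ 474.53 mm.
Setup B: H = 24²/(1.8×0.014) + 24 ≈ 22881.1 mm; DoF = Df − Dn = 18062 − 7010 ≈ 11052 mm.
Ratio = 11052 / 474.53 ≈ 23.3.

23.3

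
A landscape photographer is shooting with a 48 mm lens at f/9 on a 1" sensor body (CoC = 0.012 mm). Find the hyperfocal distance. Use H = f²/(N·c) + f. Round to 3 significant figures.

Hyperfocal distance H = f²/(N·c) + f = 48²/(9 × 0.012) + 48 = 2304/0.108 + 48 ≈ 21381.3 mm ≈ 21.4 m.

21.4 m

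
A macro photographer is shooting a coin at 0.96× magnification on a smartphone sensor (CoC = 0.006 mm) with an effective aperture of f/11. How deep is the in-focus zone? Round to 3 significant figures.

At magnification m, DoF ≈ 2·N_eff·c/m² = 2 × 11 × 0.006 / 0.96² = 0.132 / 0.9216 ≈ 0.143 mm.

0.143 mm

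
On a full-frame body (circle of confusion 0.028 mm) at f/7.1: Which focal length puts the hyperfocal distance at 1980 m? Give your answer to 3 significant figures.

627 mm

From H = f²/(N·c) + f, with f ≪ H: f ≈ √(H·N·c) = √(1980000 × 7.1 × 0.028) = √393624 ≈ 627.4 mm.
The +f correction barely moves this — solving exactly, f² + N·c·f − N·c·H = 0 ⇒ f = (−N·c + √((N·c)² + 4·N·c·H))/2 = (−0.1988 + √1574496)/2 ≈ 627.30 mm, so f ≈ 627 mm.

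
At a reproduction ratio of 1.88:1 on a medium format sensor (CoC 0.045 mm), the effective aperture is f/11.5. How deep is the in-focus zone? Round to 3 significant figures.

At magnification m, DoF ≈ 2·N_eff·c/m² = 2 × 11.5 × 0.045 / 1.88² = 1.035 / 3.534 ≈ 0.293 mm.

0.293 mm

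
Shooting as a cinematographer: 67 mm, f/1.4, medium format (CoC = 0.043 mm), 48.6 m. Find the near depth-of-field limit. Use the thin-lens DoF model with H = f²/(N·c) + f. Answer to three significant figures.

Hyperfocal distance H = f²/(N·c) + f = 67²/(1.4 × 0.043) + 67 = 4489/0.0602 + 67 ≈ 74635.1 mm ≈ 74.64 m.
Near limit Dn = s·(H − f)/(H + s − 2f) = 48600 × (74635.1 − 67) / (74635.1 + 48600 − 2 × 67) = 48600 × 74568.1 / 123101.1 ≈ 29439 mm ≈ 29.4 m.

29.4 m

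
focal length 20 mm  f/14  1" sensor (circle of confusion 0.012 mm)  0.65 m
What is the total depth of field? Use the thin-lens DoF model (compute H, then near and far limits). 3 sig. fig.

370 mm

Hyperfocal distance H = f²/(N·c) + f = 20²/(14 × 0.012) + 20 = 400/0.168 + 20 ≈ 2401.0 mm ≈ 2.401 m.
Near limit Dn = s·(H − f)/(H + s − 2f) = 650 × (2401.0 − 20) / (2401.0 + 650 − 2 × 20) = 650 × 2381.0 / 3011.0 ≈ 514.00 mm.
Far limit Df = s·(H − f)/(H − s) = 650 × (2401.0 − 20) / (2401.0 − 650) = 650 × 2381.0 / 1751.0 ≈ 883.87 mm.
Depth of field = Df − Dn = 883.87 − 514.00 ≈ 369.87 mm.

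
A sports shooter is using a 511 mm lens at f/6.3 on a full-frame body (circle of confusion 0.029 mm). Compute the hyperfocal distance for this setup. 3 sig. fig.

Hyperfocal distance H = f²/(N·c) + f = 511²/(6.3 × 0.029) + 511 = 261121/0.1827 + 511 ≈ 1429744.7 mm ≈ 1430 m.

1430 m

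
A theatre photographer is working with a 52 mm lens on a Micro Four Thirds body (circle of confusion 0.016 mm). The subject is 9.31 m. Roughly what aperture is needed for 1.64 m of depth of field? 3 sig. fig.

Write h = H − f = f²/(N·c). The thin-lens limits are Dn = s·h/(h + (s−f)) and Df = s·h/(h − (s−f)), so DoF = Df − Dn = 2·s·(s−f)·h / (h² − (s−f)²).
That is a quadratic in h: DoF·h² − 2·s·(s−f)·h − DoF·(s−f)² = 0 ⇒ h = (s−f)·(s + √(s² + DoF²)) / DoF = 9258 × (9310 + √(9310² + 1640²)) / 1640 = 9258 × (9310 + 9453.34) / 1640 ≈ 105921 mm.
Then N = f²/(c·h) = 52² / (0.016 × 105921) = 2704 / 1694.7 ≈ 1.60.

f/1.60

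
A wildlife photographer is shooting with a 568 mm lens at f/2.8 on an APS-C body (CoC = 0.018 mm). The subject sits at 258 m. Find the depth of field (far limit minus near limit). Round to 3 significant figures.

Hyperfocal distance H = f²/(N·c) + f = 568²/(2.8 × 0.018) + 568 = 322624/0.0504 + 568 ≈ 6401837.8 mm ≈ 6402 m.
Near limit Dn = s·(H − f)/(H + s − 2f) = 258000 × (6401837.8 − 568) / (6401837.8 + 258000 − 2 × 568) = 258000 × 6401269.8 / 6658701.8 ≈ 248025 mm.
Far limit Df = s·(H − f)/(H − s) = 258000 × (6401837.8 − 568) / (6401837.8 − 258000) = 258000 × 6401269.8 / 6143837.8 ≈ 268810 mm.
Depth of field = Df − Dn = 268810 − 248025 ≈ 20785 mm ≈ 20.8 m.

20.8 m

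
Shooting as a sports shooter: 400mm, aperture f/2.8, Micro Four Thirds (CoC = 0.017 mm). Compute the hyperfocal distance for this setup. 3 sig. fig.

Hyperfocal distance H = f²/(N·c) + f = 400²/(2.8 × 0.017) + 400 = 160000/0.0476 + 400 ≈ 3361744.5 mm ≈ 3360 m.

3360 m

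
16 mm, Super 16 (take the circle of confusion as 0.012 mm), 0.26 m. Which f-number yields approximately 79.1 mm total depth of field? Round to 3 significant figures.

f/13

Write h = H − f = f²/(N·c). The thin-lens limits are Dn = s·h/(h + (s−f)) and Df = s·h/(h − (s−f)), so DoF = Df − Dn = 2·s·(s−f)·h / (h² − (s−f)²).
That is a quadratic in h: DoF·h² − 2·s·(s−f)·h − DoF·(s−f)² = 0 ⇒ h = (s−f)·(s + √(s² + DoF²)) / DoF = 244 × (260 + √(260² + 79.1²)) / 79.1 = 244 × (260 + 271.766) / 79.1 ≈ 1640.3 mm.
Then N = f²/(c·h) = 16² / (0.012 × 1640.3) = 256 / 19.684 ≈ 13.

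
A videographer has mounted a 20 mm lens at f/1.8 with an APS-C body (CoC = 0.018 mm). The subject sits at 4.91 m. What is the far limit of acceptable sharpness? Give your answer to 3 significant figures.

8.13 m

Hyperfocal distance H = f²/(N·c) + f = 20²/(1.8 × 0.018) + 20 = 400/0.0324 + 20 ≈ 12365.7 mm ≈ 12.37 m.
Far limit Df = s·(H − f)/(H − s) = 4910 × (12365.7 − 20) / (12365.7 − 4910) = 4910 × 12345.7 / 7455.7 ≈ 8130.4 mm ≈ 8.13 m.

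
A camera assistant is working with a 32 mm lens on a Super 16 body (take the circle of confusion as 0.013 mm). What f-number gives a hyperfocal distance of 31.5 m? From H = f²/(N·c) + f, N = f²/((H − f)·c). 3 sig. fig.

Rearrange H = f²/(N·c) + f for N: N = f² / ((H − f)·c).
N = 32² / ((31500 − 32) × 0.013) = 1024 / 409.1 ≈ 2.50.

f/2.50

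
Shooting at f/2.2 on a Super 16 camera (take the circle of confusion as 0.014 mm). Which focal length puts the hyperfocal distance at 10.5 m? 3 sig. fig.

18.0 mm

From H = f²/(N·c) + f, with f ≪ H: f ≈ √(H·N·c) = √(10500 × 2.2 × 0.014) = √323.40 ≈ 17.98 mm.
The +f correction barely moves this — solving exactly, f² + N·c·f − N·c·H = 0 ⇒ f = (−N·c + √((N·c)² + 4·N·c·H))/2 = (−0.0308 + √1293.6)/2 ≈ 17.968 mm, so f ≈ 18.0 mm.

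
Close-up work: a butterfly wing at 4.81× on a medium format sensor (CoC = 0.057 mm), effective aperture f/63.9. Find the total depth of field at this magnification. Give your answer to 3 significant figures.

0.315 mm

At magnification m, DoF ≈ 2·N_eff·c/m² = 2 × 63.9 × 0.057 / 4.81² = 7.285 / 23.14 ≈ 0.315 mm.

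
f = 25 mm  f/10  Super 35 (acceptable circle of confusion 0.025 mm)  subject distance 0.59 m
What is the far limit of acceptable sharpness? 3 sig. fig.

Hyperfocal distance H = f²/(N·c) + f = 25²/(10 × 0.025) + 25 = 625/0.25 + 25 ≈ 2525.0 mm ≈ 2.525 m.
Far limit Df = s·(H − f)/(H − s) = 590 × (2525.0 − 25) / (2525.0 − 590) = 590 × 2500.0 / 1935.0 ≈ 762.27 mm ≈ 0.762 m.

0.762 m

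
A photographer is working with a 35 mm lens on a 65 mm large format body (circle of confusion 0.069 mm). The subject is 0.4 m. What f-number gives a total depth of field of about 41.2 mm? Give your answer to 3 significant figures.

Write h = H − f = f²/(N·c). The thin-lens limits are Dn = s·h/(h + (s−f)) and Df = s·h/(h − (s−f)), so DoF = Df − Dn = 2·s·(s−f)·h / (h² − (s−f)²).
That is a quadratic in h: DoF·h² − 2·s·(s−f)·h − DoF·(s−f)² = 0 ⇒ h = (s−f)·(s + √(s² + DoF²)) / DoF = 365 × (400 + √(400² + 41.2²)) / 41.2 = 365 × (400 + 402.116) / 41.2 ≈ 7106.1 mm.
Then N = f²/(c·h) = 35² / (0.069 × 7106.1) = 1225 / 490.32 ≈ 2.50.

f/2.50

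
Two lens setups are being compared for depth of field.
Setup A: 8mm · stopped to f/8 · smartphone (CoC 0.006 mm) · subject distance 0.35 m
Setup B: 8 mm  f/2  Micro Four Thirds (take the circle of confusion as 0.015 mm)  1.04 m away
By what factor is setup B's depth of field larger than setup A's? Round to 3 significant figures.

Setup A: H = 8²/(8×0.006) + 8 ≈ 1341.3 mm; DoF = Df − Dn = 470.75 − 278.55 ≈ 192.20 mm.
Setup B: H = 8²/(2×0.015) + 8 ≈ 2141.3 mm; DoF = Df − Dn = 2014.5 − 700.9 ≈ 1313.6 mm.
Ratio = 1313.6 / 192.20 ≈ 6.83.

6.83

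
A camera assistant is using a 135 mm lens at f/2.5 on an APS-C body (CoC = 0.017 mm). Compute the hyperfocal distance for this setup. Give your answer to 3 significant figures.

429 m

Hyperfocal distance H = f²/(N·c) + f = 135²/(2.5 × 0.017) + 135 = 18225/0.0425 + 135 ≈ 428958.5 mm ≈ 429 m.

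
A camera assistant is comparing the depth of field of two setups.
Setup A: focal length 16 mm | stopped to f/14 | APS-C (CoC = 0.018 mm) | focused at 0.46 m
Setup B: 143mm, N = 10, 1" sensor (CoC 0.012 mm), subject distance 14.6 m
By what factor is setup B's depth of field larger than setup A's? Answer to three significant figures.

5.02

Setup A: H = 16²/(14×0.018) + 16 ≈ 1031.9 mm; DoF = Df − Dn = 817.14 − 320.10 ≈ 497.04 mm.
Setup B: H = 143²/(10×0.012) + 143 ≈ 170551.3 mm; DoF = Df − Dn = 15953.4 − 13458.2 ≈ 2495.2 mm.
Ratio = 2495.2 / 497.04 ≈ 5.02.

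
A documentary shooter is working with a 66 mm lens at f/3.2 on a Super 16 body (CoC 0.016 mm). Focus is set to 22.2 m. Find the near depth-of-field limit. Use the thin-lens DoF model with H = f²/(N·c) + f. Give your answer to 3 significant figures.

Hyperfocal distance H = f²/(N·c) + f = 66²/(3.2 × 0.016) + 66 = 4356/0.0512 + 66 ≈ 85144.1 mm ≈ 85.14 m.
Near limit Dn = s·(H − f)/(H + s − 2f) = 22200 × (85144.1 − 66) / (85144.1 + 22200 − 2 × 66) = 22200 × 85078.1 / 107212.1 ≈ 17617 mm ≈ 17.6 m.

17.6 m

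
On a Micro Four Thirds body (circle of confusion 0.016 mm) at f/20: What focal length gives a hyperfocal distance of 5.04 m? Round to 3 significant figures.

40.0 mm

From H = f²/(N·c) + f, with f ≪ H: f ≈ √(H·N·c) = √(5040 × 20 × 0.016) = √1612.8 ≈ 40.16 mm.
Exact: f² + N·c·f − N·c·H = 0 ⇒ f = (−N·c + √((N·c)² + 4·N·c·H))/2 = (−0.32 + √6451.3)/2 ≈ 40.000 mm ≈ 40.0 mm.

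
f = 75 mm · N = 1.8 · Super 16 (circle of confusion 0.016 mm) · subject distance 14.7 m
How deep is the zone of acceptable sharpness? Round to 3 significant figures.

2.21 m

Hyperfocal distance H = f²/(N·c) + f = 75²/(1.8 × 0.016) + 75 = 5625/0.0288 + 75 ≈ 195387.5 mm ≈ 195.4 m.
Near limit Dn = s·(H − f)/(H + s − 2f) = 14700 × (195387.5 − 75) / (195387.5 + 14700 − 2 × 75) = 14700 × 195312.5 / 209937.5 ≈ 13675.9 mm.
Far limit Df = s·(H − f)/(H − s) = 14700 × (195387.5 − 75) / (195387.5 − 14700) = 14700 × 195312.5 / 180687.5 ≈ 15889.8 mm.
Depth of field = Df − Dn = 15889.8 − 13675.9 ≈ 2213.9 mm ≈ 2.21 m.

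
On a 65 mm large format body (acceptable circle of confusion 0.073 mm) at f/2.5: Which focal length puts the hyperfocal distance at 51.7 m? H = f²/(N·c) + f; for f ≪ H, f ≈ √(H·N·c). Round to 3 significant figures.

97.0 mm

From H = f²/(N·c) + f, with f ≪ H: f ≈ √(H·N·c) = √(51700 × 2.5 × 0.073) = √9435.2 ≈ 97.14 mm.
Exact: f² + N·c·f − N·c·H = 0 ⇒ f = (−N·c + √((N·c)² + 4·N·c·H))/2 = (−0.1825 + √37741)/2 ≈ 97.044 mm ≈ 97.0 mm.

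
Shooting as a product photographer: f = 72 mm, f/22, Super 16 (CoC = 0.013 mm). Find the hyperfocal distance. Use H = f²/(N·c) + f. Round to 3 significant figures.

Hyperfocal distance H = f²/(N·c) + f = 72²/(22 × 0.013) + 72 = 5184/0.286 + 72 ≈ 18197.9 mm ≈ 18.2 m.

18.2 m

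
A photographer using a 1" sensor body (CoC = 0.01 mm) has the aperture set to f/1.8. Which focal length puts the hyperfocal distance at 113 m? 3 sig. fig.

From H = f²/(N·c) + f, with f ≪ H: f ≈ √(H·N·c) = √(113000 × 1.8 × 0.01) = √2034.0 ≈ 45.10 mm.
The +f correction barely moves this — solving exactly, f² + N·c·f − N·c·H = 0 ⇒ f = (−N·c + √((N·c)² + 4·N·c·H))/2 = (−0.018 + √8136.0)/2 ≈ 45.091 mm, so f ≈ 45.1 mm.

45.1 mm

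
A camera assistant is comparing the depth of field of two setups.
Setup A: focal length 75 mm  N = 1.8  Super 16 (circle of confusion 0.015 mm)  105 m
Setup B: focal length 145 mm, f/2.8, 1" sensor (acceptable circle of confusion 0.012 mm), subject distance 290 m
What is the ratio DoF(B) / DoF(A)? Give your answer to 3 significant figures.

2.41

Setup A: H = 75²/(1.8×0.015) + 75 ≈ 208408.3 mm; DoF = Df − Dn = 211540 − 69831 ≈ 141709 mm.
Setup B: H = 145²/(2.8×0.012) + 145 ≈ 625889.0 mm; DoF = Df − Dn = 540255 − 198193 ≈ 342062 mm.
Ratio = 342062 / 141709 ≈ 2.41.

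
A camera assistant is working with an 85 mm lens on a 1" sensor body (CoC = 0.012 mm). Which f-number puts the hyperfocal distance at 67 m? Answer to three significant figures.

Rearrange H = f²/(N·c) + f for N: N = f² / ((H − f)·c).
N = 85² / ((67000 − 85) × 0.012) = 7225 / 803.0 ≈ 9.

f/9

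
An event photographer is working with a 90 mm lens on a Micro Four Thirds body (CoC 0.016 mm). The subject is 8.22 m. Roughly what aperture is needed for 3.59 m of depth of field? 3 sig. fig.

Write h = H − f = f²/(N·c). The thin-lens limits are Dn = s·h/(h + (s−f)) and Df = s·h/(h − (s−f)), so DoF = Df − Dn = 2·s·(s−f)·h / (h² − (s−f)²).
That is a quadratic in h: DoF·h² − 2·s·(s−f)·h − DoF·(s−f)² = 0 ⇒ h = (s−f)·(s + √(s² + DoF²)) / DoF = 8130 × (8220 + √(8220² + 3590²)) / 3590 = 8130 × (8220 + 8969.75) / 3590 ≈ 38928 mm.
Then N = f²/(c·h) = 90² / (0.016 × 38928) = 8100 / 622.85 ≈ 13.

f/13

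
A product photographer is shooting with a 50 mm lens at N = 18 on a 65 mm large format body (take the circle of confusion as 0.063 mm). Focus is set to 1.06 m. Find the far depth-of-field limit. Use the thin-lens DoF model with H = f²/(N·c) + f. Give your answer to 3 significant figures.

Hyperfocal distance H = f²/(N·c) + f = 50²/(18 × 0.063) + 50 = 2500/1.134 + 50 ≈ 2254.6 mm ≈ 2.255 m.
Far limit Df = s·(H − f)/(H − s) = 1060 × (2254.6 − 50) / (2254.6 − 1060) = 1060 × 2204.6 / 1194.6 ≈ 1956.2 mm ≈ 1.96 m.

1.96 m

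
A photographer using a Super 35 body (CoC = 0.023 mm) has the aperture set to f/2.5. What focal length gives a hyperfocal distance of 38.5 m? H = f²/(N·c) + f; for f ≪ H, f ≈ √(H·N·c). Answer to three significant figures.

From H = f²/(N·c) + f, with f ≪ H: f ≈ √(H·N·c) = √(38500 × 2.5 × 0.023) = √2213.8 ≈ 47.05 mm.
Exact: f² + N·c·f − N·c·H = 0 ⇒ f = (−N·c + √((N·c)² + 4·N·c·H))/2 = (−0.0575 + √8855.0)/2 ≈ 47.022 mm ≈ 47.0 mm.

47.0 mm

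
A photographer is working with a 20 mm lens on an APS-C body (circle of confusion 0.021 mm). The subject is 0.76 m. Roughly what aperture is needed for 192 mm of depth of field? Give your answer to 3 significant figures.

f/3.20

Write h = H − f = f²/(N·c). The thin-lens limits are Dn = s·h/(h + (s−f)) and Df = s·h/(h − (s−f)), so DoF = Df − Dn = 2·s·(s−f)·h / (h² − (s−f)²).
That is a quadratic in h: DoF·h² − 2·s·(s−f)·h − DoF·(s−f)² = 0 ⇒ h = (s−f)·(s + √(s² + DoF²)) / DoF = 740 × (760 + √(760² + 192²)) / 192 = 740 × (760 + 783.878) / 192 ≈ 5950.4 mm.
Then N = f²/(c·h) = 20² / (0.021 × 5950.4) = 400 / 124.96 ≈ 3.20.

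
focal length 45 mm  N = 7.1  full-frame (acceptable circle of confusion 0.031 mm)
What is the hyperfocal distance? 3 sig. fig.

Hyperfocal distance H = f²/(N·c) + f = 45²/(7.1 × 0.031) + 45 = 2025/0.2201 + 45 ≈ 9245.4 mm ≈ 9.25 m.

9.25 m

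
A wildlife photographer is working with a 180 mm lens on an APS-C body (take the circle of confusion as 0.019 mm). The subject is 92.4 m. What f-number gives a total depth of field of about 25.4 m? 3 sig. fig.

Write h = H − f = f²/(N·c). The thin-lens limits are Dn = s·h/(h + (s−f)) and Df = s·h/(h − (s−f)), so DoF = Df − Dn = 2·s·(s−f)·h / (h² − (s−f)²).
That is a quadratic in h: DoF·h² − 2·s·(s−f)·h − DoF·(s−f)² = 0 ⇒ h = (s−f)·(s + √(s² + DoF²)) / DoF = 92220 × (92400 + √(92400² + 25400²)) / 25400 = 92220 × (92400 + 95827.6) / 25400 ≈ 683399 mm.
Then N = f²/(c·h) = 180² / (0.019 × 683399) = 32400 / 12985 ≈ 2.50.

f/2.50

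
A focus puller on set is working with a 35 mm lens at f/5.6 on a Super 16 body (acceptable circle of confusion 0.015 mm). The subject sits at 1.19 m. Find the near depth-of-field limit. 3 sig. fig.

Hyperfocal distance H = f²/(N·c) + f = 35²/(5.6 × 0.015) + 35 = 1225/0.084 + 35 ≈ 14618.3 mm ≈ 14.62 m.
Near limit Dn = s·(H − f)/(H + s − 2f) = 1190 × (14618.3 − 35) / (14618.3 + 1190 − 2 × 35) = 1190 × 14583.3 / 15738.3 ≈ 1102.7 mm ≈ 1.10 m.

1.10 m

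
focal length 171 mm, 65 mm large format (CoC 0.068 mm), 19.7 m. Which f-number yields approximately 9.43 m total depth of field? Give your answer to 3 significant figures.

f/5

Write h = H − f = f²/(N·c). The thin-lens limits are Dn = s·h/(h + (s−f)) and Df = s·h/(h − (s−f)), so DoF = Df − Dn = 2·s·(s−f)·h / (h² − (s−f)²).
That is a quadratic in h: DoF·h² − 2·s·(s−f)·h − DoF·(s−f)² = 0 ⇒ h = (s−f)·(s + √(s² + DoF²)) / DoF = 19529 × (19700 + √(19700² + 9430²)) / 9430 = 19529 × (19700 + 21840.7) / 9430 ≈ 86028 mm.
Then N = f²/(c·h) = 171² / (0.068 × 86028) = 29241 / 5849.9 ≈ 5.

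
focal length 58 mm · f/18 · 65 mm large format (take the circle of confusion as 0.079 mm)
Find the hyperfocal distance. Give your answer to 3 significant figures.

2.42 m

Hyperfocal distance H = f²/(N·c) + f = 58²/(18 × 0.079) + 58 = 3364/1.422 + 58 ≈ 2423.7 mm ≈ 2.42 m.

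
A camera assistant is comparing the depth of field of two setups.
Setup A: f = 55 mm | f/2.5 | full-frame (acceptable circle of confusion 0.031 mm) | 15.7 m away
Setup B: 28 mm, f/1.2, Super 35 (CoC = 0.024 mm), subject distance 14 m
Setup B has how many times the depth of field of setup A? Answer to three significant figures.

Setup A: H = 55²/(2.5×0.031) + 55 ≈ 39087.3 mm; DoF = Df − Dn = 26203 − 11208 ≈ 14995 mm.
Setup B: H = 28²/(1.2×0.024) + 28 ≈ 27250.2 mm; DoF = Df − Dn = 28763 − 9252 ≈ 19511 mm.
Ratio = 19511 / 14995 ≈ 1.30.

1.30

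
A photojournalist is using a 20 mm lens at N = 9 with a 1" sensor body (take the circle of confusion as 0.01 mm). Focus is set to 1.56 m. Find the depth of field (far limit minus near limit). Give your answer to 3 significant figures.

1.23 m

Hyperfocal distance H = f²/(N·c) + f = 20²/(9 × 0.01) + 20 = 400/0.09 + 20 ≈ 4464.4 mm ≈ 4.464 m.
Near limit Dn = s·(H − f)/(H + s − 2f) = 1560 × (4464.4 − 20) / (4464.4 + 1560 − 2 × 20) = 1560 × 4444.4 / 5984.4 ≈ 1158.6 mm.
Far limit Df = s·(H − f)/(H − s) = 1560 × (4464.4 − 20) / (4464.4 − 1560) = 1560 × 4444.4 / 2904.4 ≈ 2387.1 mm.
Depth of field = Df − Dn = 2387.1 − 1158.6 ≈ 1228.5 mm ≈ 1.23 m.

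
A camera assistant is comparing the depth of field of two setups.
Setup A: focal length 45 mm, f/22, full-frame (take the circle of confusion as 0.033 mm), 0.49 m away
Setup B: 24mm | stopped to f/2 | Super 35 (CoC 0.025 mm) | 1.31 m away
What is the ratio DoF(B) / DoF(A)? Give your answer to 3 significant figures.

1.85

Setup A: H = 45²/(22×0.033) + 45 ≈ 2834.3 mm; DoF = Df − Dn = 583.01 − 422.58 ≈ 160.43 mm.
Setup B: H = 24²/(2×0.025) + 24 ≈ 11544.0 mm; DoF = Df − Dn = 1474.61 − 1178.45 ≈ 296.16 mm.
Ratio = 296.16 / 160.43 ≈ 1.85.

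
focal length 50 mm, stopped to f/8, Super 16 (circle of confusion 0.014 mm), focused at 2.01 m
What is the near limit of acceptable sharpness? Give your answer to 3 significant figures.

Hyperfocal distance H = f²/(N·c) + f = 50²/(8 × 0.014) + 50 = 2500/0.112 + 50 ≈ 22371.4 mm ≈ 22.37 m.
Near limit Dn = s·(H − f)/(H + s − 2f) = 2010 × (22371.4 − 50) / (22371.4 + 2010 − 2 × 50) = 2010 × 22321.4 / 24281.4 ≈ 1847.8 mm ≈ 1.85 m.

1.85 m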